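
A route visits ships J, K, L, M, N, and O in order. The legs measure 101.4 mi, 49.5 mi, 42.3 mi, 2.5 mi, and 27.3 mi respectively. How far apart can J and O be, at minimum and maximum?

0 ≤ JO ≤ 223.0 mi

The maximum is all hops collinear in one direction: 101.4 + 49.5 + 42.3 + 2.5 + 27.3 = 223.0.
The longest hop is 101.4; the others sum to 121.6. Since 101.4 ≤ 121.6, the path can fold back on itself completely, so the minimum distance is 0.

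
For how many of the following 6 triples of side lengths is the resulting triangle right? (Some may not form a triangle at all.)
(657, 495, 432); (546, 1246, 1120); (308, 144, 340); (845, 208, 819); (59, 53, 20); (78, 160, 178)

5

(657,495,432): 432²+495² = 431649 = 657² → right
(546,1246,1120): 546²+1120² = 1552516 = 1246² → right
(308,144,340): 144²+308² = 115600 = 340² → right
(845,208,819): 208²+819² = 714025 = 845² → right
(59,53,20): 20²+53² = 3209 < 3481 = 59² → obtuse
(78,160,178): 78²+160² = 31684 = 178² → right
5 of the 6 are right.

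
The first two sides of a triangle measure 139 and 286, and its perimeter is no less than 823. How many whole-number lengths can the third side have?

Triangle inequality: 147 < x < 425. Perimeter ≥ 823 gives x ≥ 823 − 139 − 286 = 398.
So 398 ≤ x < 425; integers 398 through 424: 27 values.

27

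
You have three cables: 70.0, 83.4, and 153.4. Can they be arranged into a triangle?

The two shorter sides sum to 153.4, exactly equal to the longest side 153.4.
That gives only a degenerate (flat) triangle — the inequality must be strict.

No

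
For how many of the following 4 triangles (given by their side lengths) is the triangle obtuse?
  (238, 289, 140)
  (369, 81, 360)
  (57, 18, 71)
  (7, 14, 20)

(238,289,140): 140²+238² = 76244 < 83521 = 289² → obtuse
(369,81,360): 81²+360² = 136161 = 369² → right
(57,18,71): 18²+57² = 3573 < 5041 = 71² → obtuse
(7,14,20): 7²+14² = 245 < 400 = 20² → obtuse
3 of the 4 are obtuse.

3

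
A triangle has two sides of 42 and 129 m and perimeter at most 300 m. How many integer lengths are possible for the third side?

42

Triangle inequality: 87 < x < 171. Perimeter ≤ 300 gives x ≤ 300 − 42 − 129 = 129.
So 87 < x ≤ 129; integers 88 through 129: 42 values.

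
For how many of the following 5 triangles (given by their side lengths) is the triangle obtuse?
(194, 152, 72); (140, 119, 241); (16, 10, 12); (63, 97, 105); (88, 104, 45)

(194,152,72): 72²+152² = 28288 < 37636 = 194² → obtuse
(140,119,241): 119²+140² = 33761 < 58081 = 241² → obtuse
(16,10,12): 10²+12² = 244 < 256 = 16² → obtuse
(63,97,105): 63²+97² = 13378 > 11025 = 105² → acute
(88,104,45): 45²+88² = 9769 < 10816 = 104² → obtuse
4 of the 5 are obtuse.

4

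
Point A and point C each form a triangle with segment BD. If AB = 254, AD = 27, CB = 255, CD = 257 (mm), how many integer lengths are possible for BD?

53

From triangle ABD: 227 < BD < 281.
From triangle CBD: 2 < BD < 512.
Intersection: 227 < BD < 281, so integers 228 through 280: 53 values.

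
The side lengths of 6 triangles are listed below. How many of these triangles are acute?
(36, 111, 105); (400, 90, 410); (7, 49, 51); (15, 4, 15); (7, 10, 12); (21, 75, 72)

(36,111,105): 36²+105² = 12321 = 111² → right
(400,90,410): 90²+400² = 168100 = 410² → right
(7,49,51): 7²+49² = 2450 < 2601 = 51² → obtuse
(15,4,15): 4²+15² = 241 > 225 = 15² → acute
(7,10,12): 7²+10² = 149 > 144 = 12² → acute
(21,75,72): 21²+72² = 5625 = 75² → right
2 of the 6 are acute.

2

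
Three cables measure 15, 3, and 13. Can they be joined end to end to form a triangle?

The longest side is 15, and the other two sum to 16.
Since 16 > 15, the triangle inequality holds.

Yes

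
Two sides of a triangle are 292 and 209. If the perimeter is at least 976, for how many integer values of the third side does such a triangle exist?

Triangle inequality: 83 < x < 501. Perimeter ≥ 976 gives x ≥ 976 − 292 − 209 = 475.
So 475 ≤ x < 501; integers 475 through 500: 26 values.

26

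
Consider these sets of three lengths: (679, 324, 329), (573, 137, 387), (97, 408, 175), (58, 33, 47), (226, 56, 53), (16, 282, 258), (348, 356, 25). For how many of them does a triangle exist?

(324,329,679): 324+329 ≤ 679 → not valid
(137,387,573): 137+387 ≤ 573 → not valid
(97,175,408): 97+175 ≤ 408 → not valid
(33,47,58): 33+47 > 58 → valid
(53,56,226): 53+56 ≤ 226 → not valid
(16,258,282): 16+258 ≤ 282 → not valid
(25,348,356): 25+348 > 356 → valid
2 of the 7 triples form a triangle.

2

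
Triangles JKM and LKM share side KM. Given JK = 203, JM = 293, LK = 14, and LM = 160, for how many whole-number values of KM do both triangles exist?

27

From triangle JKM: 90 < KM < 496.
From triangle LKM: 146 < KM < 174.
Intersection: 146 < KM < 174, so integers 147 through 173: 27 values.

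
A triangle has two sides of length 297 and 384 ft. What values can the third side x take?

87 < x < 681

By the triangle inequality, x must be less than 297 + 384 = 681 and greater than |297 − 384| = 87.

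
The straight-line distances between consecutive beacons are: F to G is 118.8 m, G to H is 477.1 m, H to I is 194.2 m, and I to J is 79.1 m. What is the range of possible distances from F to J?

85.0 ≤ FJ ≤ 869.2 m

The maximum is all hops collinear in one direction: 118.8 + 477.1 + 194.2 + 79.1 = 869.2.
The longest hop is 477.1; the others sum to 392.1. Folding the others back against it leaves at least 477.1 − 392.1 = 85.0.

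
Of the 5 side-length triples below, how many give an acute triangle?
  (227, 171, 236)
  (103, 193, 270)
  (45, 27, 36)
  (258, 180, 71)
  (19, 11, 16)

(227,171,236): 171²+227² = 80770 > 55696 = 236² → acute
(103,193,270): 103²+193² = 47858 < 72900 = 270² → obtuse
(45,27,36): 27²+36² = 2025 = 45² → right
(258,180,71): 71+180 ≤ 258, not a triangle
(19,11,16): 11²+16² = 377 > 361 = 19² → acute
2 of the 5 are acute.

2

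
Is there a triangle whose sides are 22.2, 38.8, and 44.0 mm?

Yes

The longest side is 44.0, and the other two sum to 61.0.
Since 61.0 > 44.0, the triangle inequality holds.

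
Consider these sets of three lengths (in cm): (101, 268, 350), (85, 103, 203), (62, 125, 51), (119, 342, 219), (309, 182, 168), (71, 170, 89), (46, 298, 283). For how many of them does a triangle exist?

(101,268,350): 101+268 > 350 → valid
(85,103,203): 85+103 ≤ 203 → not valid
(51,62,125): 51+62 ≤ 125 → not valid
(119,219,342): 119+219 ≤ 342 → not valid
(168,182,309): 168+182 > 309 → valid
(71,89,170): 71+89 ≤ 170 → not valid
(46,283,298): 46+283 > 298 → valid
3 of the 7 triples form a triangle.

3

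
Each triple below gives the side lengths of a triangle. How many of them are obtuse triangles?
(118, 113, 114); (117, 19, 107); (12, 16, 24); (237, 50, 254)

(118,113,114): 113²+114² = 25765 > 13924 = 118² → acute
(117,19,107): 19²+107² = 11810 < 13689 = 117² → obtuse
(12,16,24): 12²+16² = 400 < 576 = 24² → obtuse
(237,50,254): 50²+237² = 58669 < 64516 = 254² → obtuse
3 of the 4 are obtuse.

3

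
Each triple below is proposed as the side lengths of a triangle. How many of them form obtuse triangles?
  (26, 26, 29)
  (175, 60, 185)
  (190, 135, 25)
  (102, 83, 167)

1

(26,26,29): 26²+26² = 1352 > 841 = 29² → acute
(175,60,185): 60²+175² = 34225 = 185² → right
(190,135,25): 25+135 ≤ 190, not a triangle
(102,83,167): 83²+102² = 17293 < 27889 = 167² → obtuse
1 of the 4 is obtuse.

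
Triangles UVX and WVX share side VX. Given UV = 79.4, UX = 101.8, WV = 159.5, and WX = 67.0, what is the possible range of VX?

From triangle UVX: |79.4 − 101.8| < VX < 79.4 + 101.8, i.e. 22.4 < VX < 181.2.
From triangle WVX: 92.5 < VX < 226.5.
Both must hold, so VX lies in the intersection.

92.5 < VX < 181.2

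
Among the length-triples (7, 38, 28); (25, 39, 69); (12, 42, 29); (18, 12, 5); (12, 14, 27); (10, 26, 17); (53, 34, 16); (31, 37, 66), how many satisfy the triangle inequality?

(7,28,38): 7+28 ≤ 38 → not valid
(25,39,69): 25+39 ≤ 69 → not valid
(12,29,42): 12+29 ≤ 42 → not valid
(5,12,18): 5+12 ≤ 18 → not valid
(12,14,27): 12+14 ≤ 27 → not valid
(10,17,26): 10+17 > 26 → valid
(16,34,53): 16+34 ≤ 53 → not valid
(31,37,66): 31+37 > 66 → valid
2 of the 8 triples form a triangle.

2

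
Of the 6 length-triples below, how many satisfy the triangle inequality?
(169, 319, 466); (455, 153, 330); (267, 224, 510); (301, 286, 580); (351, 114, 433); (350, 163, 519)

(169,319,466): 169+319 > 466 → valid
(153,330,455): 153+330 > 455 → valid
(224,267,510): 224+267 ≤ 510 → not valid
(286,301,580): 286+301 > 580 → valid
(114,351,433): 114+351 > 433 → valid
(163,350,519): 163+350 ≤ 519 → not valid
4 of the 6 triples form a triangle.

4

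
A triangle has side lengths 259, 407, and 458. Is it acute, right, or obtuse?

Compare the square of the longest side to the sum of squares of the other two: 259² + 407² = 232730 > 209764 = 458².

acute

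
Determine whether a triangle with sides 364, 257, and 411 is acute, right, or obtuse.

acute

Compare the square of the longest side to the sum of squares of the other two: 257² + 364² = 198545 > 168921 = 411².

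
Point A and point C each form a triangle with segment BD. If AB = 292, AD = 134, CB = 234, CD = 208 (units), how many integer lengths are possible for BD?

267

From triangle ABD: 158 < BD < 426.
From triangle CBD: 26 < BD < 442.
Intersection: 158 < BD < 426, so integers 159 through 425: 267 values.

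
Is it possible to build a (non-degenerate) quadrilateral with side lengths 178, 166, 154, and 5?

Yes

A quadrilateral exists iff every side is shorter than the sum of the others — equivalently, the longest side is less than the sum of the rest.
Longest side 178 < 325 (sum of the remaining 3), so yes.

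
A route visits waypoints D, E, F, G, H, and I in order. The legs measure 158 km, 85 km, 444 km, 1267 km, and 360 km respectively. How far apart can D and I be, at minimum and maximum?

The maximum is all hops collinear in one direction: 158 + 85 + 444 + 1267 + 360 = 2314.
The longest hop is 1267; the others sum to 1047. Folding the others back against it leaves at least 1267 − 1047 = 220.

220 ≤ DI ≤ 2314 km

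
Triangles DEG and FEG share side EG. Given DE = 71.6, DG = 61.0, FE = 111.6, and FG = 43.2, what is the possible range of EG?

68.4 < EG < 132.6

From triangle DEG: |71.6 − 61.0| < EG < 71.6 + 61.0, i.e. 10.6 < EG < 132.6.
From triangle FEG: 68.4 < EG < 154.8.
Both must hold, so EG lies in the intersection.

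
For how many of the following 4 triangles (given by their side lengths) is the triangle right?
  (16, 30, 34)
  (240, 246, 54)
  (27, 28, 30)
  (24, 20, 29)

2

(16,30,34): 16²+30² = 1156 = 34² → right
(240,246,54): 54²+240² = 60516 = 246² → right
(27,28,30): 27²+28² = 1513 > 900 = 30² → acute
(24,20,29): 20²+24² = 976 > 841 = 29² → acute
2 of the 4 are right.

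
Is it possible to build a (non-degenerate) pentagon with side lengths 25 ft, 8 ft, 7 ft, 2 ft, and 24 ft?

Yes

A pentagon exists iff every side is shorter than the sum of the others — equivalently, the longest side is less than the sum of the rest.
Longest side 25 < 41 (sum of the remaining 4), so yes.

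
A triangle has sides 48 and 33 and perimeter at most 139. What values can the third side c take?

15 < c ≤ 58

Triangle inequality alone gives 15 < c < 81.
The perimeter condition gives c ≤ 139 − 48 − 33 = 58.
Intersecting the two: 15 < c ≤ 58.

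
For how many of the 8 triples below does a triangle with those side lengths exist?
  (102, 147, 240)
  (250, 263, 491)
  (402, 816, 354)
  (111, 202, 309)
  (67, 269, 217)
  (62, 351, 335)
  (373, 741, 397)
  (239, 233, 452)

(102,147,240): 102+147 > 240 → valid
(250,263,491): 250+263 > 491 → valid
(354,402,816): 354+402 ≤ 816 → not valid
(111,202,309): 111+202 > 309 → valid
(67,217,269): 67+217 > 269 → valid
(62,335,351): 62+335 > 351 → valid
(373,397,741): 373+397 > 741 → valid
(233,239,452): 233+239 > 452 → valid
7 of the 8 triples form a triangle.

7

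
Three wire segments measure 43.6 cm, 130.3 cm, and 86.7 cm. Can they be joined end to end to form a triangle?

No

The two shorter sides sum to 130.3, exactly equal to the longest side 130.3.
That gives only a degenerate (flat) triangle — the inequality must be strict.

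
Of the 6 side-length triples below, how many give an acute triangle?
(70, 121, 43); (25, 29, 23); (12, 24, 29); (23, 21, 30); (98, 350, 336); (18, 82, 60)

2

(70,121,43): 43+70 ≤ 121, not a triangle
(25,29,23): 23²+25² = 1154 > 841 = 29² → acute
(12,24,29): 12²+24² = 720 < 841 = 29² → obtuse
(23,21,30): 21²+23² = 970 > 900 = 30² → acute
(98,350,336): 98²+336² = 122500 = 350² → right
(18,82,60): 18+60 ≤ 82, not a triangle
2 of the 6 are acute.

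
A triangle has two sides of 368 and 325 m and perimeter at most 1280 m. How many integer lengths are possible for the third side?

544

Triangle inequality: 43 < x < 693. Perimeter ≤ 1280 gives x ≤ 1280 − 368 − 325 = 587.
So 43 < x ≤ 587; integers 44 through 587: 544 values.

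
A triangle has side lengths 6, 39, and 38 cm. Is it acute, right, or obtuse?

Compare the square of the longest side to the sum of squares of the other two: 6² + 38² = 1480 < 1521 = 39².

obtuse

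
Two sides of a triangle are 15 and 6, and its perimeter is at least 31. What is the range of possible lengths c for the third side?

10 ≤ c < 21

Triangle inequality alone gives 9 < c < 21.
The perimeter condition gives c ≥ 31 − 15 − 6 = 10.
Intersecting the two: 10 ≤ c < 21.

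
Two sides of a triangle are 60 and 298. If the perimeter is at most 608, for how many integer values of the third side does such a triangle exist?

Triangle inequality: 238 < x < 358. Perimeter ≤ 608 gives x ≤ 608 − 60 − 298 = 250.
So 238 < x ≤ 250; integers 239 through 250: 12 values.

12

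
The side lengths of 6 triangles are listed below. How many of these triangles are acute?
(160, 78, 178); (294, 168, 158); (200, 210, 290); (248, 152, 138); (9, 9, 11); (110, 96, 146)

1

(160,78,178): 78²+160² = 31684 = 178² → right
(294,168,158): 158²+168² = 53188 < 86436 = 294² → obtuse
(200,210,290): 200²+210² = 84100 = 290² → right
(248,152,138): 138²+152² = 42148 < 61504 = 248² → obtuse
(9,9,11): 9²+9² = 162 > 121 = 11² → acute
(110,96,146): 96²+110² = 21316 = 146² → right
1 of the 6 is acute.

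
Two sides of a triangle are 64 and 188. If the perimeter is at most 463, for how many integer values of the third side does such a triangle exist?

87

Triangle inequality: 124 < x < 252. Perimeter ≤ 463 gives x ≤ 463 − 64 − 188 = 211.
So 124 < x ≤ 211; integers 125 through 211: 87 values.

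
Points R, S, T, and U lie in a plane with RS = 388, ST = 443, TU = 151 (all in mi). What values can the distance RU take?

The maximum is all hops collinear in one direction: 388 + 443 + 151 = 982.
The longest hop is 443; the others sum to 539. Since 443 ≤ 539, the path can fold back on itself completely, so the minimum distance is 0.

0 ≤ RU ≤ 982 mi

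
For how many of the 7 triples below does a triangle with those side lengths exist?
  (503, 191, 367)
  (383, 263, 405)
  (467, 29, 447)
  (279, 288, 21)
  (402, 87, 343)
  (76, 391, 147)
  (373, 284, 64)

5

(191,367,503): 191+367 > 503 → valid
(263,383,405): 263+383 > 405 → valid
(29,447,467): 29+447 > 467 → valid
(21,279,288): 21+279 > 288 → valid
(87,343,402): 87+343 > 402 → valid
(76,147,391): 76+147 ≤ 391 → not valid
(64,284,373): 64+284 ≤ 373 → not valid
5 of the 7 triples form a triangle.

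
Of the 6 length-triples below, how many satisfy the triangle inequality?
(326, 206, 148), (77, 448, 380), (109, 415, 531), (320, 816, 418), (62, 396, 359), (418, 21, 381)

3

(148,206,326): 148+206 > 326 → valid
(77,380,448): 77+380 > 448 → valid
(109,415,531): 109+415 ≤ 531 → not valid
(320,418,816): 320+418 ≤ 816 → not valid
(62,359,396): 62+359 > 396 → valid
(21,381,418): 21+381 ≤ 418 → not valid
3 of the 6 triples form a triangle.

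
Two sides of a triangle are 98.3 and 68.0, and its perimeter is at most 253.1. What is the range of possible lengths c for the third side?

Triangle inequality alone gives 30.3 < c < 166.3.
The perimeter condition gives c ≤ 253.1 − 98.3 − 68.0 = 86.8.
Intersecting the two: 30.3 < c ≤ 86.8.

30.3 < c ≤ 86.8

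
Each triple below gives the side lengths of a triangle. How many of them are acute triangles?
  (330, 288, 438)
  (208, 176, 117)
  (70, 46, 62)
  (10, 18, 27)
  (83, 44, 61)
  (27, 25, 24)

3

(330,288,438): 288²+330² = 191844 = 438² → right
(208,176,117): 117²+176² = 44665 > 43264 = 208² → acute
(70,46,62): 46²+62² = 5960 > 4900 = 70² → acute
(10,18,27): 10²+18² = 424 < 729 = 27² → obtuse
(83,44,61): 44²+61² = 5657 < 6889 = 83² → obtuse
(27,25,24): 24²+25² = 1201 > 729 = 27² → acute
3 of the 6 are acute.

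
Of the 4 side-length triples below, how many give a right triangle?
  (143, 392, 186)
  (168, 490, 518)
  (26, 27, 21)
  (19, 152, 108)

1

(143,392,186): 143+186 ≤ 392, not a triangle
(168,490,518): 168²+490² = 268324 = 518² → right
(26,27,21): 21²+26² = 1117 > 729 = 27² → acute
(19,152,108): 19+108 ≤ 152, not a triangle
1 of the 4 is right.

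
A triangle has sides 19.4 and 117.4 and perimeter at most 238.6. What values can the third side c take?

98.0 < c ≤ 101.8

Triangle inequality alone gives 98.0 < c < 136.8.
The perimeter condition gives c ≤ 238.6 − 19.4 − 117.4 = 101.8.
Intersecting the two: 98.0 < c ≤ 101.8.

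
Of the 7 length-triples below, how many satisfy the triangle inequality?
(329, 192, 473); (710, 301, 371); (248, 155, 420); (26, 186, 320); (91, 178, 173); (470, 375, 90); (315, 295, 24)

(192,329,473): 192+329 > 473 → valid
(301,371,710): 301+371 ≤ 710 → not valid
(155,248,420): 155+248 ≤ 420 → not valid
(26,186,320): 26+186 ≤ 320 → not valid
(91,173,178): 91+173 > 178 → valid
(90,375,470): 90+375 ≤ 470 → not valid
(24,295,315): 24+295 > 315 → valid
3 of the 7 triples form a triangle.

3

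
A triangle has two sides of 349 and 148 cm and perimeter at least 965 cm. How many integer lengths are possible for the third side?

29

Triangle inequality: 201 < x < 497. Perimeter ≥ 965 gives x ≥ 965 − 349 − 148 = 468.
So 468 ≤ x < 497; integers 468 through 496: 29 values.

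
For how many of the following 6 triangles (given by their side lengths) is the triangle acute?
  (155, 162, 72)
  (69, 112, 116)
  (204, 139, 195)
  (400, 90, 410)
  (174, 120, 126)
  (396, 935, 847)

3

(155,162,72): 72²+155² = 29209 > 26244 = 162² → acute
(69,112,116): 69²+112² = 17305 > 13456 = 116² → acute
(204,139,195): 139²+195² = 57346 > 41616 = 204² → acute
(400,90,410): 90²+400² = 168100 = 410² → right
(174,120,126): 120²+126² = 30276 = 174² → right
(396,935,847): 396²+847² = 874225 = 935² → right
3 of the 6 are acute.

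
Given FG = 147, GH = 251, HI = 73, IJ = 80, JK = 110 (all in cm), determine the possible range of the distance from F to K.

The maximum is all hops collinear in one direction: 147 + 251 + 73 + 80 + 110 = 661.
The longest hop is 251; the others sum to 410. Since 251 ≤ 410, the path can fold back on itself completely, so the minimum distance is 0.

0 ≤ FK ≤ 661 cm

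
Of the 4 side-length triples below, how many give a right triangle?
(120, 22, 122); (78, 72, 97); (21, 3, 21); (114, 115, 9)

1

(120,22,122): 22²+120² = 14884 = 122² → right
(78,72,97): 72²+78² = 11268 > 9409 = 97² → acute
(21,3,21): 3²+21² = 450 > 441 = 21² → acute
(114,115,9): 9²+114² = 13077 < 13225 = 115² → obtuse
1 of the 4 is right.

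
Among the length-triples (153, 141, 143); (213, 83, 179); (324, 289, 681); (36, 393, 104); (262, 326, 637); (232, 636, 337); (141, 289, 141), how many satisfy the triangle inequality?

(141,143,153): 141+143 > 153 → valid
(83,179,213): 83+179 > 213 → valid
(289,324,681): 289+324 ≤ 681 → not valid
(36,104,393): 36+104 ≤ 393 → not valid
(262,326,637): 262+326 ≤ 637 → not valid
(232,337,636): 232+337 ≤ 636 → not valid
(141,141,289): 141+141 ≤ 289 → not valid
2 of the 7 triples form a triangle.

2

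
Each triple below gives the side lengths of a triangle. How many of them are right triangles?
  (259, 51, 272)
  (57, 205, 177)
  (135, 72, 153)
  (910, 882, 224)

(259,51,272): 51²+259² = 69682 < 73984 = 272² → obtuse
(57,205,177): 57²+177² = 34578 < 42025 = 205² → obtuse
(135,72,153): 72²+135² = 23409 = 153² → right
(910,882,224): 224²+882² = 828100 = 910² → right
2 of the 4 are right.

2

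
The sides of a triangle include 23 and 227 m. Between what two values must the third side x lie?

204 < x < 250

By the triangle inequality, x must be less than 23 + 227 = 250 and greater than |23 − 227| = 204.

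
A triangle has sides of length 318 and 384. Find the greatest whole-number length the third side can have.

The third side must be strictly less than 318 + 384 = 702.
The largest integer below 702 is 701.

701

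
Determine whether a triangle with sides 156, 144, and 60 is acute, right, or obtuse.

Compare the square of the longest side to the sum of squares of the other two: 60² + 144² = 24336 = 156².

right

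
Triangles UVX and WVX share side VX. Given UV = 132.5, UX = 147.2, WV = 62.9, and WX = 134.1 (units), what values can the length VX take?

71.2 < VX < 197.0

From triangle UVX: |132.5 − 147.2| < VX < 132.5 + 147.2, i.e. 14.7 < VX < 279.7.
From triangle WVX: 71.2 < VX < 197.0.
Both must hold, so VX lies in the intersection.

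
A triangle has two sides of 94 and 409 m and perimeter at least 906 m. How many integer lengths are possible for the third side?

Triangle inequality: 315 < x < 503. Perimeter ≥ 906 gives x ≥ 906 − 94 − 409 = 403.
So 403 ≤ x < 503; integers 403 through 502: 100 values.

100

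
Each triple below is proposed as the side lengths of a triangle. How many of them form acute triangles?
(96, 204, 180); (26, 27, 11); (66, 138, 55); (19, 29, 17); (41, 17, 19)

(96,204,180): 96²+180² = 41616 = 204² → right
(26,27,11): 11²+26² = 797 > 729 = 27² → acute
(66,138,55): 55+66 ≤ 138, not a triangle
(19,29,17): 17²+19² = 650 < 841 = 29² → obtuse
(41,17,19): 17+19 ≤ 41, not a triangle
1 of the 5 is acute.

1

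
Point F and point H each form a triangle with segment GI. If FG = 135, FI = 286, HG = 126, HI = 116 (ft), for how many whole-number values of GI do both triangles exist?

90

From triangle FGI: 151 < GI < 421.
From triangle HGI: 10 < GI < 242.
Intersection: 151 < GI < 242, so integers 152 through 241: 90 values.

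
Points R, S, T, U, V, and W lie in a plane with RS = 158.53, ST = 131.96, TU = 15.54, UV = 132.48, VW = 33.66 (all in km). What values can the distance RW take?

The maximum is all hops collinear in one direction: 158.53 + 131.96 + 15.54 + 132.48 + 33.66 = 472.17.
The longest hop is 158.53; the others sum to 313.64. Since 158.53 ≤ 313.64, the path can fold back on itself completely, so the minimum distance is 0.

0 ≤ RW ≤ 472.17 km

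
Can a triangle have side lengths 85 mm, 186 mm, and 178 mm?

Yes

The longest side is 186, and the other two sum to 263.
Since 263 > 186, the triangle inequality holds.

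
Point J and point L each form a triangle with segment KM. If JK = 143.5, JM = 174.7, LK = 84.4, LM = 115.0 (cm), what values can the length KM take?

31.2 < KM < 199.4

From triangle JKM: |143.5 − 174.7| < KM < 143.5 + 174.7, i.e. 31.2 < KM < 318.2.
From triangle LKM: 30.6 < KM < 199.4.
Both must hold, so KM lies in the intersection.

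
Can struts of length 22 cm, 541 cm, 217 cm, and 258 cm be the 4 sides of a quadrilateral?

For a quadrilateral, each side must be shorter than the sum of the others.
Here the longest side is 541, but the remaining 3 sides sum to only 497.

No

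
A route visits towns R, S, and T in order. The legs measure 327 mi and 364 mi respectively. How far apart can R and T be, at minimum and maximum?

By the triangle inequality, |327 − 364| ≤ RT ≤ 327 + 364.

37 ≤ RT ≤ 691 mi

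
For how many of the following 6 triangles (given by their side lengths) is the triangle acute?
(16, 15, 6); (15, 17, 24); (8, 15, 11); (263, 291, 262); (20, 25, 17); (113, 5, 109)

3

(16,15,6): 6²+15² = 261 > 256 = 16² → acute
(15,17,24): 15²+17² = 514 < 576 = 24² → obtuse
(8,15,11): 8²+11² = 185 < 225 = 15² → obtuse
(263,291,262): 262²+263² = 137813 > 84681 = 291² → acute
(20,25,17): 17²+20² = 689 > 625 = 25² → acute
(113,5,109): 5²+109² = 11906 < 12769 = 113² → obtuse
3 of the 6 are acute.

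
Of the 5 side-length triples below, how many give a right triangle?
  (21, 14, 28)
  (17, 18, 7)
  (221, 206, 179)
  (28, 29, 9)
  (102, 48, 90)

1

(21,14,28): 14²+21² = 637 < 784 = 28² → obtuse
(17,18,7): 7²+17² = 338 > 324 = 18² → acute
(221,206,179): 179²+206² = 74477 > 48841 = 221² → acute
(28,29,9): 9²+28² = 865 > 841 = 29² → acute
(102,48,90): 48²+90² = 10404 = 102² → right
1 of the 5 is right.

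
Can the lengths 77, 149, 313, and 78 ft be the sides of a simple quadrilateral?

For a quadrilateral, each side must be shorter than the sum of the others.
Here the longest side is 313, but the remaining 3 sides sum to only 304.

No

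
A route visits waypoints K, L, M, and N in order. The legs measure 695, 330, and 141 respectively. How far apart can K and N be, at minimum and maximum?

224 ≤ KN ≤ 1166

The maximum is all hops collinear in one direction: 695 + 330 + 141 = 1166.
The longest hop is 695; the others sum to 471. Folding the others back against it leaves at least 695 − 471 = 224.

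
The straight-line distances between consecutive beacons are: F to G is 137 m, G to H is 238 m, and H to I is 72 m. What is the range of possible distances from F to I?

The maximum is all hops collinear in one direction: 137 + 238 + 72 = 447.
The longest hop is 238; the others sum to 209. Folding the others back against it leaves at least 238 − 209 = 29.

29 ≤ FI ≤ 447 m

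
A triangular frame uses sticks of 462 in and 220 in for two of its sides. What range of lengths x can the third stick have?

242 < x < 682

By the triangle inequality, x must be less than 462 + 220 = 682 and greater than |462 − 220| = 242.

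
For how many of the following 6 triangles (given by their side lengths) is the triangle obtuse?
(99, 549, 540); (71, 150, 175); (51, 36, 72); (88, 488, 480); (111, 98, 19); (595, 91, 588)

3

(99,549,540): 99²+540² = 301401 = 549² → right
(71,150,175): 71²+150² = 27541 < 30625 = 175² → obtuse
(51,36,72): 36²+51² = 3897 < 5184 = 72² → obtuse
(88,488,480): 88²+480² = 238144 = 488² → right
(111,98,19): 19²+98² = 9965 < 12321 = 111² → obtuse
(595,91,588): 91²+588² = 354025 = 595² → right
3 of the 6 are obtuse.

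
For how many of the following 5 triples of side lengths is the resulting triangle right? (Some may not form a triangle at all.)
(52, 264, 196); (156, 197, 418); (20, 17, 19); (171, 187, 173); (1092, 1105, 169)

1

(52,264,196): 52+196 ≤ 264, not a triangle
(156,197,418): 156+197 ≤ 418, not a triangle
(20,17,19): 17²+19² = 650 > 400 = 20² → acute
(171,187,173): 171²+173² = 59170 > 34969 = 187² → acute
(1092,1105,169): 169²+1092² = 1221025 = 1105² → right
1 of the 5 is right.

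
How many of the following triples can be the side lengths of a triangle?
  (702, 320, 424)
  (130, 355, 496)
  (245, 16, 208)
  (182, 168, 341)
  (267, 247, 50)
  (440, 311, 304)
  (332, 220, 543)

(320,424,702): 320+424 > 702 → valid
(130,355,496): 130+355 ≤ 496 → not valid
(16,208,245): 16+208 ≤ 245 → not valid
(168,182,341): 168+182 > 341 → valid
(50,247,267): 50+247 > 267 → valid
(304,311,440): 304+311 > 440 → valid
(220,332,543): 220+332 > 543 → valid
5 of the 7 triples form a triangle.

5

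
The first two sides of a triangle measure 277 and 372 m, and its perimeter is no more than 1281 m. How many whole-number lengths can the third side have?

Triangle inequality: 95 < x < 649. Perimeter ≤ 1281 gives x ≤ 1281 − 277 − 372 = 632.
So 95 < x ≤ 632; integers 96 through 632: 537 values.

537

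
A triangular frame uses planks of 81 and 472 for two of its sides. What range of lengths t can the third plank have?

391 < t < 553

By the triangle inequality, t must be less than 81 + 472 = 553 and greater than |81 − 472| = 391.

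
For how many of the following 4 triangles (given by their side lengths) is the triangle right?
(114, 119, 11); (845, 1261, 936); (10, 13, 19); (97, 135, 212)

(114,119,11): 11²+114² = 13117 < 14161 = 119² → obtuse
(845,1261,936): 845²+936² = 1590121 = 1261² → right
(10,13,19): 10²+13² = 269 < 361 = 19² → obtuse
(97,135,212): 97²+135² = 27634 < 44944 = 212² → obtuse
1 of the 4 is right.

1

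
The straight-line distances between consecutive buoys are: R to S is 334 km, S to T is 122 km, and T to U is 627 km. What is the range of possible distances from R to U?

171 ≤ RU ≤ 1083 km

The maximum is all hops collinear in one direction: 334 + 122 + 627 = 1083.
The longest hop is 627; the others sum to 456. Folding the others back against it leaves at least 627 − 456 = 171.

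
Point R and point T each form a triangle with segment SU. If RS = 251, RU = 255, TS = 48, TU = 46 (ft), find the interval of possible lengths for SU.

From triangle RSU: |251 − 255| < SU < 251 + 255, i.e. 4 < SU < 506.
From triangle TSU: 2 < SU < 94.
Both must hold, so SU lies in the intersection.

4 < SU < 94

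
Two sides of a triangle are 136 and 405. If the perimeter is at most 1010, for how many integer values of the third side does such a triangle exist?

200

Triangle inequality: 269 < x < 541. Perimeter ≤ 1010 gives x ≤ 1010 − 136 − 405 = 469.
So 269 < x ≤ 469; integers 270 through 469: 200 values.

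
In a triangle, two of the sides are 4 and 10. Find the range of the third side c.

By the triangle inequality, c must be less than 4 + 10 = 14 and greater than |4 − 10| = 6.

6 < c < 14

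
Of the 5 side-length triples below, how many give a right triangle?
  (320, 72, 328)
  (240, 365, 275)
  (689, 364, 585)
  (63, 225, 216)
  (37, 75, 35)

4

(320,72,328): 72²+320² = 107584 = 328² → right
(240,365,275): 240²+275² = 133225 = 365² → right
(689,364,585): 364²+585² = 474721 = 689² → right
(63,225,216): 63²+216² = 50625 = 225² → right
(37,75,35): 35+37 ≤ 75, not a triangle
4 of the 5 are right.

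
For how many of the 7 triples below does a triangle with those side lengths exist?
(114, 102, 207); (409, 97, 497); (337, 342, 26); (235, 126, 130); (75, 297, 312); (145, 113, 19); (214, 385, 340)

(102,114,207): 102+114 > 207 → valid
(97,409,497): 97+409 > 497 → valid
(26,337,342): 26+337 > 342 → valid
(126,130,235): 126+130 > 235 → valid
(75,297,312): 75+297 > 312 → valid
(19,113,145): 19+113 ≤ 145 → not valid
(214,340,385): 214+340 > 385 → valid
6 of the 7 triples form a triangle.

6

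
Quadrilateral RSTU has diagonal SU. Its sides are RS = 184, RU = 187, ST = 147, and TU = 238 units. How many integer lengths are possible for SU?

From triangle RSU: 3 < SU < 371.
From triangle TSU: 91 < SU < 385.
Intersection: 91 < SU < 371, so integers 92 through 370: 279 values.

279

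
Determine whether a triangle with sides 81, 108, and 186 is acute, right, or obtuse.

obtuse

Compare the square of the longest side to the sum of squares of the other two: 81² + 108² = 18225 < 34596 = 186².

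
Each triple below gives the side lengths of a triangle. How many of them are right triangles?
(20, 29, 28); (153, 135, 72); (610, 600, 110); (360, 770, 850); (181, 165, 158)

(20,29,28): 20²+28² = 1184 > 841 = 29² → acute
(153,135,72): 72²+135² = 23409 = 153² → right
(610,600,110): 110²+600² = 372100 = 610² → right
(360,770,850): 360²+770² = 722500 = 850² → right
(181,165,158): 158²+165² = 52189 > 32761 = 181² → acute
3 of the 5 are right.

3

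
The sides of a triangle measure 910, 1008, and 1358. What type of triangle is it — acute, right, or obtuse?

right

Compare the square of the longest side to the sum of squares of the other two: 910² + 1008² = 1844164 = 1358².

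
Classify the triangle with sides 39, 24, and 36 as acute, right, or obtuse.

acute

Compare the square of the longest side to the sum of squares of the other two: 24² + 36² = 1872 > 1521 = 39².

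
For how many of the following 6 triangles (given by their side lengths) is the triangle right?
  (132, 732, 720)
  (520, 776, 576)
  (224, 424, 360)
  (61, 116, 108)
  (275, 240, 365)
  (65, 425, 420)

5

(132,732,720): 132²+720² = 535824 = 732² → right
(520,776,576): 520²+576² = 602176 = 776² → right
(224,424,360): 224²+360² = 179776 = 424² → right
(61,116,108): 61²+108² = 15385 > 13456 = 116² → acute
(275,240,365): 240²+275² = 133225 = 365² → right
(65,425,420): 65²+420² = 180625 = 425² → right
5 of the 6 are right.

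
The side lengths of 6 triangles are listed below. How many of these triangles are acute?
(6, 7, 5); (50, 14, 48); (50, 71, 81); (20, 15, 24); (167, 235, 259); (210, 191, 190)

5

(6,7,5): 5²+6² = 61 > 49 = 7² → acute
(50,14,48): 14²+48² = 2500 = 50² → right
(50,71,81): 50²+71² = 7541 > 6561 = 81² → acute
(20,15,24): 15²+20² = 625 > 576 = 24² → acute
(167,235,259): 167²+235² = 83114 > 67081 = 259² → acute
(210,191,190): 190²+191² = 72581 > 44100 = 210² → acute
5 of the 6 are acute.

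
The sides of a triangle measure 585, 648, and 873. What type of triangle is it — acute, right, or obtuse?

Compare the square of the longest side to the sum of squares of the other two: 585² + 648² = 762129 = 873².

right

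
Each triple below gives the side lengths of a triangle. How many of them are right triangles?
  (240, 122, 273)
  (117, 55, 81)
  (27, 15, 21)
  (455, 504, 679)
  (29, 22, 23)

1

(240,122,273): 122²+240² = 72484 < 74529 = 273² → obtuse
(117,55,81): 55²+81² = 9586 < 13689 = 117² → obtuse
(27,15,21): 15²+21² = 666 < 729 = 27² → obtuse
(455,504,679): 455²+504² = 461041 = 679² → right
(29,22,23): 22²+23² = 1013 > 841 = 29² → acute
1 of the 5 is right.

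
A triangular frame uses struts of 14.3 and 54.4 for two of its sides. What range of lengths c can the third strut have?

40.1 < c < 68.7

By the triangle inequality, c must be less than 14.3 + 54.4 = 68.7 and greater than |14.3 − 54.4| = 40.1.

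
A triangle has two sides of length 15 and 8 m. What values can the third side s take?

By the triangle inequality, s must be less than 15 + 8 = 23 and greater than |15 − 8| = 7.

7 < s < 23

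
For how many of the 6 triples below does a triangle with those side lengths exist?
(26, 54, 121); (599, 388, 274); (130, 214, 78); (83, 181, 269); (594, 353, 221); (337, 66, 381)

2

(26,54,121): 26+54 ≤ 121 → not valid
(274,388,599): 274+388 > 599 → valid
(78,130,214): 78+130 ≤ 214 → not valid
(83,181,269): 83+181 ≤ 269 → not valid
(221,353,594): 221+353 ≤ 594 → not valid
(66,337,381): 66+337 > 381 → valid
2 of the 6 triples form a triangle.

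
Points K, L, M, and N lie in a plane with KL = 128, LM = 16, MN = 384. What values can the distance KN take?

240 ≤ KN ≤ 528

The maximum is all hops collinear in one direction: 128 + 16 + 384 = 528.
The longest hop is 384; the others sum to 144. Folding the others back against it leaves at least 384 − 144 = 240.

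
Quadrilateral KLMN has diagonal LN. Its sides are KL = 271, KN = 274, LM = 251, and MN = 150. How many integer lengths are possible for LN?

From triangle KLN: 3 < LN < 545.
From triangle MLN: 101 < LN < 401.
Intersection: 101 < LN < 401, so integers 102 through 400: 299 values.

299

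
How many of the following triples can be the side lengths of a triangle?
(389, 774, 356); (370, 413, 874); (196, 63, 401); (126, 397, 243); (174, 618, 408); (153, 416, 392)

(356,389,774): 356+389 ≤ 774 → not valid
(370,413,874): 370+413 ≤ 874 → not valid
(63,196,401): 63+196 ≤ 401 → not valid
(126,243,397): 126+243 ≤ 397 → not valid
(174,408,618): 174+408 ≤ 618 → not valid
(153,392,416): 153+392 > 416 → valid
1 of the 6 triples forms a triangle.

1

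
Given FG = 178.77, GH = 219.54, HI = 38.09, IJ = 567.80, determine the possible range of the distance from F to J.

The maximum is all hops collinear in one direction: 178.77 + 219.54 + 38.09 + 567.80 = 1004.20.
The longest hop is 567.80; the others sum to 436.40. Folding the others back against it leaves at least 567.80 − 436.40 = 131.40.

131.40 ≤ FJ ≤ 1004.20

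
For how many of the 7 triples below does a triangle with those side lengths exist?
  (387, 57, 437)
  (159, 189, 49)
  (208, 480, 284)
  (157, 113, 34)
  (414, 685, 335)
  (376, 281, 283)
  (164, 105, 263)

6

(57,387,437): 57+387 > 437 → valid
(49,159,189): 49+159 > 189 → valid
(208,284,480): 208+284 > 480 → valid
(34,113,157): 34+113 ≤ 157 → not valid
(335,414,685): 335+414 > 685 → valid
(281,283,376): 281+283 > 376 → valid
(105,164,263): 105+164 > 263 → valid
6 of the 7 triples form a triangle.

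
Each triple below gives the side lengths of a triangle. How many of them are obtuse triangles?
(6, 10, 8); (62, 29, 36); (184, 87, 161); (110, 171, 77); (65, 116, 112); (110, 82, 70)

(6,10,8): 6²+8² = 100 = 10² → right
(62,29,36): 29²+36² = 2137 < 3844 = 62² → obtuse
(184,87,161): 87²+161² = 33490 < 33856 = 184² → obtuse
(110,171,77): 77²+110² = 18029 < 29241 = 171² → obtuse
(65,116,112): 65²+112² = 16769 > 13456 = 116² → acute
(110,82,70): 70²+82² = 11624 < 12100 = 110² → obtuse
4 of the 6 are obtuse.

4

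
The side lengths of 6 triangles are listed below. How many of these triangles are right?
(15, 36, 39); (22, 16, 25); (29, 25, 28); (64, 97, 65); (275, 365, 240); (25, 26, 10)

(15,36,39): 15²+36² = 1521 = 39² → right
(22,16,25): 16²+22² = 740 > 625 = 25² → acute
(29,25,28): 25²+28² = 1409 > 841 = 29² → acute
(64,97,65): 64²+65² = 8321 < 9409 = 97² → obtuse
(275,365,240): 240²+275² = 133225 = 365² → right
(25,26,10): 10²+25² = 725 > 676 = 26² → acute
2 of the 6 are right.

2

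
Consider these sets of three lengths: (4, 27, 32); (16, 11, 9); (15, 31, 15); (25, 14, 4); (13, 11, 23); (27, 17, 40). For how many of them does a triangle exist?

(4,27,32): 4+27 ≤ 32 → not valid
(9,11,16): 9+11 > 16 → valid
(15,15,31): 15+15 ≤ 31 → not valid
(4,14,25): 4+14 ≤ 25 → not valid
(11,13,23): 11+13 > 23 → valid
(17,27,40): 17+27 > 40 → valid
3 of the 6 triples form a triangle.

3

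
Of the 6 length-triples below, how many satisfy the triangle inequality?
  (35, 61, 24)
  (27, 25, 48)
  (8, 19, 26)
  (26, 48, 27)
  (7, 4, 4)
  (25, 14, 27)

(24,35,61): 24+35 ≤ 61 → not valid
(25,27,48): 25+27 > 48 → valid
(8,19,26): 8+19 > 26 → valid
(26,27,48): 26+27 > 48 → valid
(4,4,7): 4+4 > 7 → valid
(14,25,27): 14+25 > 27 → valid
5 of the 6 triples form a triangle.

5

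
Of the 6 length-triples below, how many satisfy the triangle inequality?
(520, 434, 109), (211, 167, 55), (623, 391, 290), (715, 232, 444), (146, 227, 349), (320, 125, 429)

(109,434,520): 109+434 > 520 → valid
(55,167,211): 55+167 > 211 → valid
(290,391,623): 290+391 > 623 → valid
(232,444,715): 232+444 ≤ 715 → not valid
(146,227,349): 146+227 > 349 → valid
(125,320,429): 125+320 > 429 → valid
5 of the 6 triples form a triangle.

5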